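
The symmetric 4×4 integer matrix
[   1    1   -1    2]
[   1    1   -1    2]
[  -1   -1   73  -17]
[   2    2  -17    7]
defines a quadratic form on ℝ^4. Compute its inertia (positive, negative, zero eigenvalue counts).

Answer: (2, 1, 1)

Derivation:
step 0: pivot 1 → sign +
step 1: pivot 72 → sign +
step 2: pivot -1/8 → sign −
step 3: row/col 3 already zero → sign 0
signature = (2, 1, 1)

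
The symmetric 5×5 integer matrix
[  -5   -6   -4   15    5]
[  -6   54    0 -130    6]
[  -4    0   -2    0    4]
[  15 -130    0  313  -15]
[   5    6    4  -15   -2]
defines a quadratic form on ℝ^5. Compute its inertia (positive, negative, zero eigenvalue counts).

step 0: pivot -5 → sign −
step 1: pivot 306/5 → sign +
step 2: pivot 14/17 → sign +
step 3: pivot -2/21 → sign −
step 4: pivot 3 → sign +
signature = (3, 2, 0)

Answer: (3, 2, 0)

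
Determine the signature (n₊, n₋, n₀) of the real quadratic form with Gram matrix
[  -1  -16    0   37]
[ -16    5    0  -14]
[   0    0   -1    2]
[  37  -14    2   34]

step 0: pivot -1 → sign −
step 1: pivot 261 → sign +
step 2: pivot -1 → sign −
step 3: pivot -1/29 → sign −
signature = (1, 3, 0)

Answer: (1, 3, 0)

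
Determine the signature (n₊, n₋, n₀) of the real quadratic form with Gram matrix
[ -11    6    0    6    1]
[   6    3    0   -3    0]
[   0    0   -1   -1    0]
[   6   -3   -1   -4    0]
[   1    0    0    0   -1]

step 0: pivot -11 → sign −
step 1: pivot 69/11 → sign +
step 2: pivot -1 → sign −
step 3: pivot 6/23 → sign +
step 4: pivot -2 → sign −
signature = (2, 3, 0)

Answer: (2, 3, 0)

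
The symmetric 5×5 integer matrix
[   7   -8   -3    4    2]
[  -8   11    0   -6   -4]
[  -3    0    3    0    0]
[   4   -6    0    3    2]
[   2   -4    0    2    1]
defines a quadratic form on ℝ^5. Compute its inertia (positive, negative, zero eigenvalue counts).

step 0: pivot 7 → sign +
step 1: pivot 13/7 → sign +
step 2: pivot -60/13 → sign −
step 3: pivot -1/5 → sign −
step 4: row/col 4 already zero → sign 0
signature = (2, 2, 1)

Answer: (2, 2, 1)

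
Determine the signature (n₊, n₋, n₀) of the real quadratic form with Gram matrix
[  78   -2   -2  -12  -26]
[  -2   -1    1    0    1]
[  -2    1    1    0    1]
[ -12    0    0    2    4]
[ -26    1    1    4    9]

step 0: pivot 78 → sign +
step 1: pivot -41/39 → sign −
step 2: pivot 74/41 → sign +
step 3: pivot 2/37 → sign +
step 4: row/col 4 already zero → sign 0
signature = (3, 1, 1)

Answer: (3, 1, 1)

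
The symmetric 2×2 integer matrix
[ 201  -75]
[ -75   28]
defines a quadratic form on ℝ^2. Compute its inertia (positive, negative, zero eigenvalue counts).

step 0: pivot 201 → sign +
step 1: pivot 1/67 → sign +
signature = (2, 0, 0)

Answer: (2, 0, 0)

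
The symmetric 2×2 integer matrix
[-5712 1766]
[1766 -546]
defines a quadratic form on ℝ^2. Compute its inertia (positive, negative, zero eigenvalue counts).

step 0: pivot -5712 → sign −
step 1: pivot 1/1428 → sign +
signature = (1, 1, 0)

Answer: (1, 1, 0)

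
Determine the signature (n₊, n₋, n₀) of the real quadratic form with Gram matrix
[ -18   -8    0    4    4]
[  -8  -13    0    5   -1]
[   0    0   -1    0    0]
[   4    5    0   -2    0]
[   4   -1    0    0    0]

step 0: pivot -18 → sign −
step 1: pivot -85/9 → sign −
step 2: pivot -1 → sign −
step 3: pivot -1/85 → sign −
step 4: pivot 2 → sign +
signature = (1, 4, 0)

Answer: (1, 4, 0)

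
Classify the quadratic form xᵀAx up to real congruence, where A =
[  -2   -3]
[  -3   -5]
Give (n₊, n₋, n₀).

Answer: (0, 2, 0)

Derivation:
step 0: pivot -2 → sign −
step 1: pivot -1/2 → sign −
signature = (0, 2, 0)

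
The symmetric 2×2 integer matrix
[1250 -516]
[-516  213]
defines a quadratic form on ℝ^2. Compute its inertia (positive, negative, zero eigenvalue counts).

Answer: (1, 1, 0)

Derivation:
step 0: pivot 1250 → sign +
step 1: pivot -3/625 → sign −
signature = (1, 1, 0)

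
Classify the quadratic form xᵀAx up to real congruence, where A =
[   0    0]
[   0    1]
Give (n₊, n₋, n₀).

Answer: (1, 0, 1)

Derivation:
step 0: pivot 1 → sign +
step 1: row/col 1 already zero → sign 0
signature = (1, 0, 1)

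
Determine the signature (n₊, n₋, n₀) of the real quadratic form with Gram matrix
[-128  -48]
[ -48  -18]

step 0: pivot -128 → sign −
step 1: row/col 1 already zero → sign 0
signature = (0, 1, 1)

Answer: (0, 1, 1)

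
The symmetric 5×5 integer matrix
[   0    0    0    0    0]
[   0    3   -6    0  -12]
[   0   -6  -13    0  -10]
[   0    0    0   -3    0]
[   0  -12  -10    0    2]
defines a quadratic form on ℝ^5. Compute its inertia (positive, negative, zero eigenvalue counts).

Answer: (2, 2, 1)

Derivation:
step 0: pivot 3 → sign +
step 1: pivot -25 → sign −
step 2: pivot -3 → sign −
step 3: pivot 6/25 → sign +
step 4: row/col 4 already zero → sign 0
signature = (2, 2, 1)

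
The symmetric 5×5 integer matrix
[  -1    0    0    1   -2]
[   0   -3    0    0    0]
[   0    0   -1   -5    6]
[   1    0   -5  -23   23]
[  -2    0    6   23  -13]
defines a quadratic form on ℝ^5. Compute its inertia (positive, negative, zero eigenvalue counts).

Answer: (1, 3, 1)

Derivation:
step 0: pivot -1 → sign −
step 1: pivot -3 → sign −
step 2: pivot -1 → sign −
step 3: pivot 3 → sign +
step 4: row/col 4 already zero → sign 0
signature = (1, 3, 1)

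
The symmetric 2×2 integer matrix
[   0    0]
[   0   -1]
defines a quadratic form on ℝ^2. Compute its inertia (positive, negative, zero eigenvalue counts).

step 0: pivot -1 → sign −
step 1: row/col 1 already zero → sign 0
signature = (0, 1, 1)

Answer: (0, 1, 1)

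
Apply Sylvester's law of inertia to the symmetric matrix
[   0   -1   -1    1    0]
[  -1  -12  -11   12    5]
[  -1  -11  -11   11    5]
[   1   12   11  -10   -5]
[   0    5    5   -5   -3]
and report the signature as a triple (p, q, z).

step 0: pivot -12 → sign −
step 1: pivot 1/12 → sign +
step 2: pivot -1 → sign −
step 3: pivot 2 → sign +
step 4: pivot -3 → sign −
signature = (2, 3, 0)

Answer: (2, 3, 0)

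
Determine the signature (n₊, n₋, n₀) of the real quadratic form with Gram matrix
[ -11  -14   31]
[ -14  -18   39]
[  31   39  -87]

Answer: (1, 2, 0)

Derivation:
step 0: pivot -11 → sign −
step 1: pivot -2/11 → sign −
step 2: pivot 3/2 → sign +
signature = (1, 2, 0)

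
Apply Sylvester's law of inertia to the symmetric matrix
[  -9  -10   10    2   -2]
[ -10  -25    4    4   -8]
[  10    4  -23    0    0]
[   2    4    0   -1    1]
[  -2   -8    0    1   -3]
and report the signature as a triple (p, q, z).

Answer: (0, 5, 0)

Derivation:
step 0: pivot -9 → sign −
step 1: pivot -125/9 → sign −
step 2: pivot -1031/125 → sign −
step 3: pivot -123/1031 → sign −
step 4: pivot -2/41 → sign −
signature = (0, 5, 0)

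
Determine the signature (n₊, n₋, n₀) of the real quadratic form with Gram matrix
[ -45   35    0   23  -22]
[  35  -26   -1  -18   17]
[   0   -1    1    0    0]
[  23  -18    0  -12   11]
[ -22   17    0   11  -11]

Answer: (2, 2, 1)

Derivation:
step 0: pivot -45 → sign −
step 1: pivot 11/9 → sign +
step 2: pivot 2/11 → sign +
step 3: pivot -3/10 → sign −
step 4: row/col 4 already zero → sign 0
signature = (2, 2, 1)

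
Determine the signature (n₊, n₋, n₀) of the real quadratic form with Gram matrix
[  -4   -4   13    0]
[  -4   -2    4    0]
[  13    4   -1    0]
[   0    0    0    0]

Answer: (2, 1, 1)

Derivation:
step 0: pivot -4 → sign −
step 1: pivot 2 → sign +
step 2: pivot 3/4 → sign +
step 3: row/col 3 already zero → sign 0
signature = (2, 1, 1)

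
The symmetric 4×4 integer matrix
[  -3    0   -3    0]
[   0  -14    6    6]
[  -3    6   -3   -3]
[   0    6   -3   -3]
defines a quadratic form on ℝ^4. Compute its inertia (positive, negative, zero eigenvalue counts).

Answer: (1, 3, 0)

Derivation:
step 0: pivot -3 → sign −
step 1: pivot -14 → sign −
step 2: pivot 18/7 → sign +
step 3: pivot -1/2 → sign −
signature = (1, 3, 0)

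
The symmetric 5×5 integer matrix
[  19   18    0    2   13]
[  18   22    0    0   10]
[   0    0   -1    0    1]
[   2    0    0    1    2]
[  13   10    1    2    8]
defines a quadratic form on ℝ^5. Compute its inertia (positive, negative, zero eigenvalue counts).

Answer: (3, 2, 0)

Derivation:
step 0: pivot 19 → sign +
step 1: pivot 94/19 → sign +
step 2: pivot -1 → sign −
step 3: pivot 3/47 → sign +
step 4: pivot -2 → sign −
signature = (3, 2, 0)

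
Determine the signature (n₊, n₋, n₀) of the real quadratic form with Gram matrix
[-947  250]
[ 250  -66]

step 0: pivot -947 → sign −
step 1: pivot -2/947 → sign −
signature = (0, 2, 0)

Answer: (0, 2, 0)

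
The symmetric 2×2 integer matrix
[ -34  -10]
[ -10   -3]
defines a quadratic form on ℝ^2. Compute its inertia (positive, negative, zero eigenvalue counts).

step 0: pivot -34 → sign −
step 1: pivot -1/17 → sign −
signature = (0, 2, 0)

Answer: (0, 2, 0)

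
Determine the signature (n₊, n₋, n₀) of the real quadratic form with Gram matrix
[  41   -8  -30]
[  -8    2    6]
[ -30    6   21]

step 0: pivot 41 → sign +
step 1: pivot 18/41 → sign +
step 2: pivot -1 → sign −
signature = (2, 1, 0)

Answer: (2, 1, 0)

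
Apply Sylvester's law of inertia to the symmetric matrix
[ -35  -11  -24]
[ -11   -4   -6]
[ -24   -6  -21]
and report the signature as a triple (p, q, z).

Answer: (0, 3, 0)

Derivation:
step 0: pivot -35 → sign −
step 1: pivot -19/35 → sign −
step 2: pivot -3/19 → sign −
signature = (0, 3, 0)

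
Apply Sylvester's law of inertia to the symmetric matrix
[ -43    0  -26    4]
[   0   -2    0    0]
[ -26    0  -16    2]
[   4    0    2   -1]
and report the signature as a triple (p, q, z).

step 0: pivot -43 → sign −
step 1: pivot -2 → sign −
step 2: pivot -12/43 → sign −
step 3: row/col 3 already zero → sign 0
signature = (0, 3, 1)

Answer: (0, 3, 1)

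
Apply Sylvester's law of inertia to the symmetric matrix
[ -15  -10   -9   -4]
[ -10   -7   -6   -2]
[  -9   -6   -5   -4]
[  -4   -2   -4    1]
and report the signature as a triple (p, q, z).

step 0: pivot -15 → sign −
step 1: pivot -1/3 → sign −
step 2: pivot 2/5 → sign +
step 3: pivot -3 → sign −
signature = (1, 3, 0)

Answer: (1, 3, 0)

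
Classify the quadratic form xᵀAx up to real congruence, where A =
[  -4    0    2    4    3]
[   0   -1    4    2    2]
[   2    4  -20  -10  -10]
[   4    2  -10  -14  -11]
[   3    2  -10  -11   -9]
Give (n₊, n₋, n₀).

Answer: (0, 4, 1)

Derivation:
step 0: pivot -4 → sign −
step 1: pivot -1 → sign −
step 2: pivot -3 → sign −
step 3: pivot -6 → sign −
step 4: row/col 4 already zero → sign 0
signature = (0, 4, 1)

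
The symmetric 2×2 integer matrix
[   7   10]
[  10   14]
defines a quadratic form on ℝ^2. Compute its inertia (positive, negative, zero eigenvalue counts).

step 0: pivot 7 → sign +
step 1: pivot -2/7 → sign −
signature = (1, 1, 0)

Answer: (1, 1, 0)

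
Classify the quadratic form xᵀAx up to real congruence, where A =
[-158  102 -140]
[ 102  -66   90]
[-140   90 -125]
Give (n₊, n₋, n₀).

step 0: pivot -158 → sign −
step 1: pivot -12/79 → sign −
step 2: row/col 2 already zero → sign 0
signature = (0, 2, 1)

Answer: (0, 2, 1)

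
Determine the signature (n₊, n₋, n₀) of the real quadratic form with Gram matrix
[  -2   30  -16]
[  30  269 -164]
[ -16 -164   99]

Answer: (1, 2, 0)

Derivation:
step 0: pivot -2 → sign −
step 1: pivot 719 → sign +
step 2: pivot -3/719 → sign −
signature = (1, 2, 0)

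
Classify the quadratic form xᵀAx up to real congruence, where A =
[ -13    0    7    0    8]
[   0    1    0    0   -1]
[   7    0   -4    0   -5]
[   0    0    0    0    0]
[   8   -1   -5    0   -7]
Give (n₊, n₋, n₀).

step 0: pivot -13 → sign −
step 1: pivot 1 → sign +
step 2: pivot -3/13 → sign −
step 3: pivot -1 → sign −
step 4: row/col 4 already zero → sign 0
signature = (1, 3, 1)

Answer: (1, 3, 1)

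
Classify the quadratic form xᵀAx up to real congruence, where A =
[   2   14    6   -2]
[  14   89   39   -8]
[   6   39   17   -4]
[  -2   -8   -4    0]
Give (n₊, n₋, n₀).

step 0: pivot 2 → sign +
step 1: pivot -9 → sign −
step 2: pivot 2 → sign +
step 3: row/col 3 already zero → sign 0
signature = (2, 1, 1)

Answer: (2, 1, 1)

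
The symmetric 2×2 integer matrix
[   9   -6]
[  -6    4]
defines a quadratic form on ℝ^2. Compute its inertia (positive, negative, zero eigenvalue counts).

Answer: (1, 0, 1)

Derivation:
step 0: pivot 9 → sign +
step 1: row/col 1 already zero → sign 0
signature = (1, 0, 1)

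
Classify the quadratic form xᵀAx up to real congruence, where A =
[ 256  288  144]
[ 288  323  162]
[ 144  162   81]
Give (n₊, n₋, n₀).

step 0: pivot 256 → sign +
step 1: pivot -1 → sign −
step 2: row/col 2 already zero → sign 0
signature = (1, 1, 1)

Answer: (1, 1, 1)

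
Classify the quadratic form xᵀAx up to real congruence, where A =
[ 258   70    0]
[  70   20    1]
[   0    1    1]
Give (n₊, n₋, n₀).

Answer: (3, 0, 0)

Derivation:
step 0: pivot 258 → sign +
step 1: pivot 130/129 → sign +
step 2: pivot 1/130 → sign +
signature = (3, 0, 0)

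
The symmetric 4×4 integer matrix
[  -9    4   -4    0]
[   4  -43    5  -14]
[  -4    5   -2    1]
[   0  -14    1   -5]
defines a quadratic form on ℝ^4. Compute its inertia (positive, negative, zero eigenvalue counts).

step 0: pivot -9 → sign −
step 1: pivot -371/9 → sign −
step 2: pivot 11/371 → sign +
step 3: pivot -6/11 → sign −
signature = (1, 3, 0)

Answer: (1, 3, 0)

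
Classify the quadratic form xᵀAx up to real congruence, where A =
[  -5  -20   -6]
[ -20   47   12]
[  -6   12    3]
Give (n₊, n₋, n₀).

step 0: pivot -5 → sign −
step 1: pivot 127 → sign +
step 2: pivot -3/635 → sign −
signature = (1, 2, 0)

Answer: (1, 2, 0)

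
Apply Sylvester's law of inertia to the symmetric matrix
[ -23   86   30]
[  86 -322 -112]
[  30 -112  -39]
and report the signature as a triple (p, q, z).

Answer: (1, 2, 0)

Derivation:
step 0: pivot -23 → sign −
step 1: pivot -10/23 → sign −
step 2: pivot 1/5 → sign +
signature = (1, 2, 0)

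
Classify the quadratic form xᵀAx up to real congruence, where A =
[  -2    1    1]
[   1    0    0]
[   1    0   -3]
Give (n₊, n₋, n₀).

step 0: pivot -2 → sign −
step 1: pivot 1/2 → sign +
step 2: pivot -3 → sign −
signature = (1, 2, 0)

Answer: (1, 2, 0)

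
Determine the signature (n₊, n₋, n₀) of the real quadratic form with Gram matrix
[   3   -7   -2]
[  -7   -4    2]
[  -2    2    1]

step 0: pivot 3 → sign +
step 1: pivot -61/3 → sign −
step 2: pivot 1/61 → sign +
signature = (2, 1, 0)

Answer: (2, 1, 0)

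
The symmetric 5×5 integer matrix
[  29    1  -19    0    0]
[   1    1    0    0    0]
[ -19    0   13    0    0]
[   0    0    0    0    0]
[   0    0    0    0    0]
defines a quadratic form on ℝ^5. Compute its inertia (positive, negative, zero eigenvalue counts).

Answer: (3, 0, 2)

Derivation:
step 0: pivot 29 → sign +
step 1: pivot 28/29 → sign +
step 2: pivot 3/28 → sign +
step 3: row/col 3 already zero → sign 0
step 4: row/col 4 already zero → sign 0
signature = (3, 0, 2)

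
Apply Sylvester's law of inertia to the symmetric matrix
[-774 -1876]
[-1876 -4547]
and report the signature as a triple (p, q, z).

Answer: (0, 2, 0)

Derivation:
step 0: pivot -774 → sign −
step 1: pivot -1/387 → sign −
signature = (0, 2, 0)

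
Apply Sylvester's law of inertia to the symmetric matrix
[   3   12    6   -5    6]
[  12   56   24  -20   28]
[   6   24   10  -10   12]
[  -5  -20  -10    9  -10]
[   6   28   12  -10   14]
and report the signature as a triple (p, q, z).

step 0: pivot 3 → sign +
step 1: pivot 8 → sign +
step 2: pivot -2 → sign −
step 3: pivot 2/3 → sign +
step 4: row/col 4 already zero → sign 0
signature = (3, 1, 1)

Answer: (3, 1, 1)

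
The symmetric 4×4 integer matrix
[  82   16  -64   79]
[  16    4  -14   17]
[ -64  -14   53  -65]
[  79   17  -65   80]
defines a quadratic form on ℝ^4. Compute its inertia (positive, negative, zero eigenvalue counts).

step 0: pivot 82 → sign +
step 1: pivot 36/41 → sign +
step 2: pivot 4/9 → sign +
step 3: pivot 3/16 → sign +
signature = (4, 0, 0)

Answer: (4, 0, 0)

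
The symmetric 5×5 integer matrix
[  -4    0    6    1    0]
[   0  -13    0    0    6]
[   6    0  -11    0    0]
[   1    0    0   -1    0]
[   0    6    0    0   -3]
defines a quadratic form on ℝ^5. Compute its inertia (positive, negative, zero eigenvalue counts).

step 0: pivot -4 → sign −
step 1: pivot -13 → sign −
step 2: pivot -2 → sign −
step 3: pivot 3/8 → sign +
step 4: pivot -3/13 → sign −
signature = (1, 4, 0)

Answer: (1, 4, 0)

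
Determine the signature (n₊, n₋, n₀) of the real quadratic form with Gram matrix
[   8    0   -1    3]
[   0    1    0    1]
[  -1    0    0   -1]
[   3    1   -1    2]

step 0: pivot 8 → sign +
step 1: pivot 1 → sign +
step 2: pivot -1/8 → sign −
step 3: pivot 3 → sign +
signature = (3, 1, 0)

Answer: (3, 1, 0)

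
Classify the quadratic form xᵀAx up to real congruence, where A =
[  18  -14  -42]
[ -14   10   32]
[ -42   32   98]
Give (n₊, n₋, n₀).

step 0: pivot 18 → sign +
step 1: pivot -8/9 → sign −
step 2: pivot 1/2 → sign +
signature = (2, 1, 0)

Answer: (2, 1, 0)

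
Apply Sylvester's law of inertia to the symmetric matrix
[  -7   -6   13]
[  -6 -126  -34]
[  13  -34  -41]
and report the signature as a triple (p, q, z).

step 0: pivot -7 → sign −
step 1: pivot -846/7 → sign −
step 2: pivot 2/423 → sign +
signature = (1, 2, 0)

Answer: (1, 2, 0)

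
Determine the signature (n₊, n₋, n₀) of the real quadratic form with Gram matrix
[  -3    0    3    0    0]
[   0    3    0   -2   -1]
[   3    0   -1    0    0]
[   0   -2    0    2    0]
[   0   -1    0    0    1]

Answer: (3, 1, 1)

Derivation:
step 0: pivot -3 → sign −
step 1: pivot 3 → sign +
step 2: pivot 2 → sign +
step 3: pivot 2/3 → sign +
step 4: row/col 4 already zero → sign 0
signature = (3, 1, 1)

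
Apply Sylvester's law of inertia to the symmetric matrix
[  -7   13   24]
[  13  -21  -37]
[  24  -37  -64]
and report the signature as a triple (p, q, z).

Answer: (2, 1, 0)

Derivation:
step 0: pivot -7 → sign −
step 1: pivot 22/7 → sign +
step 2: pivot 1/22 → sign +
signature = (2, 1, 0)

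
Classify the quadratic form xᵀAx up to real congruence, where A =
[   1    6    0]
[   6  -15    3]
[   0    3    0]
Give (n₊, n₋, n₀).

step 0: pivot 1 → sign +
step 1: pivot -51 → sign −
step 2: pivot 3/17 → sign +
signature = (2, 1, 0)

Answer: (2, 1, 0)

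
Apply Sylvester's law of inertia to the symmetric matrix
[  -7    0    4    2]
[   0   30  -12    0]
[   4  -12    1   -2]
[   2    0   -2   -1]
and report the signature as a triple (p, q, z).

step 0: pivot -7 → sign −
step 1: pivot 30 → sign +
step 2: pivot -53/35 → sign −
step 3: pivot 3/53 → sign +
signature = (2, 2, 0)

Answer: (2, 2, 0)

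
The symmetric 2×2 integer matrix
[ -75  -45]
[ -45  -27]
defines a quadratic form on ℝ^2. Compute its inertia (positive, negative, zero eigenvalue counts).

Answer: (0, 1, 1)

Derivation:
step 0: pivot -75 → sign −
step 1: row/col 1 already zero → sign 0
signature = (0, 1, 1)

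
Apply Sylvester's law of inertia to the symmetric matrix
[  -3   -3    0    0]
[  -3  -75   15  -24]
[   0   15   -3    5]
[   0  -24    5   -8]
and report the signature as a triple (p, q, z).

Answer: (1, 2, 1)

Derivation:
step 0: pivot -3 → sign −
step 1: pivot -72 → sign −
step 2: pivot 1/8 → sign +
step 3: row/col 3 already zero → sign 0
signature = (1, 2, 1)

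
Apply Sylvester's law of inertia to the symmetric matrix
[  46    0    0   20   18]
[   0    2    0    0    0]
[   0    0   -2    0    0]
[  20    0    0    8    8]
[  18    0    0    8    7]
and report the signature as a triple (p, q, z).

step 0: pivot 46 → sign +
step 1: pivot 2 → sign +
step 2: pivot -2 → sign −
step 3: pivot -16/23 → sign −
step 4: row/col 4 already zero → sign 0
signature = (2, 2, 1)

Answer: (2, 2, 1)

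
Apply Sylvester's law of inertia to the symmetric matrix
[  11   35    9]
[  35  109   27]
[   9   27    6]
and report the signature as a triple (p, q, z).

step 0: pivot 11 → sign +
step 1: pivot -26/11 → sign −
step 2: pivot -3/13 → sign −
signature = (1, 2, 0)

Answer: (1, 2, 0)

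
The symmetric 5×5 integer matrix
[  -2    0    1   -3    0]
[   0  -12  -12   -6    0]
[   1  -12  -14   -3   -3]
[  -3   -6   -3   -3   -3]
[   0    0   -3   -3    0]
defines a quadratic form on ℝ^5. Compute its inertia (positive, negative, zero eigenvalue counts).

step 0: pivot -2 → sign −
step 1: pivot -12 → sign −
step 2: pivot -3/2 → sign −
step 3: pivot 6 → sign +
step 4: row/col 4 already zero → sign 0
signature = (1, 3, 1)

Answer: (1, 3, 1)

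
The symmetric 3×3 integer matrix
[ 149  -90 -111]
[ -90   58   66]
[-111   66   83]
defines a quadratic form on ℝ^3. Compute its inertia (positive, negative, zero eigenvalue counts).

step 0: pivot 149 → sign +
step 1: pivot 542/149 → sign +
step 2: pivot 2/271 → sign +
signature = (3, 0, 0)

Answer: (3, 0, 0)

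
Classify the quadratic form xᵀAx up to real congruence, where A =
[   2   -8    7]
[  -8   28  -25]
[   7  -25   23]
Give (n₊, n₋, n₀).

Answer: (2, 1, 0)

Derivation:
step 0: pivot 2 → sign +
step 1: pivot -4 → sign −
step 2: pivot 3/4 → sign +
signature = (2, 1, 0)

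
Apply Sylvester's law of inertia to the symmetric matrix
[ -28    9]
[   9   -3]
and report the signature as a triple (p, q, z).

step 0: pivot -28 → sign −
step 1: pivot -3/28 → sign −
signature = (0, 2, 0)

Answer: (0, 2, 0)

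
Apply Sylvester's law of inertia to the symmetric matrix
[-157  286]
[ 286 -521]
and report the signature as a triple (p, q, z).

step 0: pivot -157 → sign −
step 1: pivot -1/157 → sign −
signature = (0, 2, 0)

Answer: (0, 2, 0)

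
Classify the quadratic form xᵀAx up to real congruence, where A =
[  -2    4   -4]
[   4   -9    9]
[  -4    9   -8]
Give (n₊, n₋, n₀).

step 0: pivot -2 → sign −
step 1: pivot -1 → sign −
step 2: pivot 1 → sign +
signature = (1, 2, 0)

Answer: (1, 2, 0)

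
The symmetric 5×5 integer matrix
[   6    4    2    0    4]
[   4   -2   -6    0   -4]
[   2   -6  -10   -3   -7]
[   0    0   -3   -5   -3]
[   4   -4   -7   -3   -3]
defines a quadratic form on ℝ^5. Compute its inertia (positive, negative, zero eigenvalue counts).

step 0: pivot 6 → sign +
step 1: pivot -14/3 → sign −
step 2: pivot 6/7 → sign +
step 3: pivot -31/2 → sign −
step 4: pivot -6/31 → sign −
signature = (2, 3, 0)

Answer: (2, 3, 0)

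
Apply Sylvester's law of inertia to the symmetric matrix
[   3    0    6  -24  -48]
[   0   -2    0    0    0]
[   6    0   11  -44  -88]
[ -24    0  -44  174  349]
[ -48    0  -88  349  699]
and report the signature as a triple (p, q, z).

step 0: pivot 3 → sign +
step 1: pivot -2 → sign −
step 2: pivot -1 → sign −
step 3: pivot -2 → sign −
step 4: pivot -1/2 → sign −
signature = (1, 4, 0)

Answer: (1, 4, 0)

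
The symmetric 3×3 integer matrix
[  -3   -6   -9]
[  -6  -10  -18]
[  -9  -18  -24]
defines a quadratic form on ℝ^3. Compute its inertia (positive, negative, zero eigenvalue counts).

step 0: pivot -3 → sign −
step 1: pivot 2 → sign +
step 2: pivot 3 → sign +
signature = (2, 1, 0)

Answer: (2, 1, 0)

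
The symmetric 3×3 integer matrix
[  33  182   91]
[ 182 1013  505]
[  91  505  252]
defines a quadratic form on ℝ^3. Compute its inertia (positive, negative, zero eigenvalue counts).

Answer: (3, 0, 0)

Derivation:
step 0: pivot 33 → sign +
step 1: pivot 305/33 → sign +
step 2: pivot 2/305 → sign +
signature = (3, 0, 0)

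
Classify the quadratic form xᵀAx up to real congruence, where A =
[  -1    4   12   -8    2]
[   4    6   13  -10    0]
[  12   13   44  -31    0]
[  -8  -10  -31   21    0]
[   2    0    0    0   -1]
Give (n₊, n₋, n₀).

Answer: (2, 3, 0)

Derivation:
step 0: pivot -1 → sign −
step 1: pivot 22 → sign +
step 2: pivot 415/22 → sign +
step 3: pivot -447/415 → sign −
step 4: pivot -1/149 → sign −
signature = (2, 3, 0)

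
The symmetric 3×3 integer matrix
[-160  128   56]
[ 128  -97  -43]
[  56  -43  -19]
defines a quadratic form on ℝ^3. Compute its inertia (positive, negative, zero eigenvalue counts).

Answer: (1, 1, 1)

Derivation:
step 0: pivot -160 → sign −
step 1: pivot 27/5 → sign +
step 2: row/col 2 already zero → sign 0
signature = (1, 1, 1)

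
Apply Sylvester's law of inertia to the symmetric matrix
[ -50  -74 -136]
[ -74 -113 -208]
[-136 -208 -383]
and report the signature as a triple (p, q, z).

Answer: (0, 3, 0)

Derivation:
step 0: pivot -50 → sign −
step 1: pivot -87/25 → sign −
step 2: pivot -3/29 → sign −
signature = (0, 3, 0)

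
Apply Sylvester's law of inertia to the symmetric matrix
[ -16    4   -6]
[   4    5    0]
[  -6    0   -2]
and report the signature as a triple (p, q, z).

Answer: (1, 2, 0)

Derivation:
step 0: pivot -16 → sign −
step 1: pivot 6 → sign +
step 2: pivot -1/8 → sign −
signature = (1, 2, 0)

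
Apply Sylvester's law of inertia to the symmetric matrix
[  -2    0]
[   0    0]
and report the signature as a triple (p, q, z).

step 0: pivot -2 → sign −
step 1: row/col 1 already zero → sign 0
signature = (0, 1, 1)

Answer: (0, 1, 1)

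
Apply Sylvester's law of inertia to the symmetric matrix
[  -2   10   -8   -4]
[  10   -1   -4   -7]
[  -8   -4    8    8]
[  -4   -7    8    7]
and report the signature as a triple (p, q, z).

step 0: pivot -2 → sign −
step 1: pivot 49 → sign +
step 2: pivot 24/49 → sign +
step 3: row/col 3 already zero → sign 0
signature = (2, 1, 1)

Answer: (2, 1, 1)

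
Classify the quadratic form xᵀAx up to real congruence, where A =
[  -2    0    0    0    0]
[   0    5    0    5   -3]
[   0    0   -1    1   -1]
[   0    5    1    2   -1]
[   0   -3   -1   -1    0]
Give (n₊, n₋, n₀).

Answer: (1, 4, 0)

Derivation:
step 0: pivot -2 → sign −
step 1: pivot 5 → sign +
step 2: pivot -1 → sign −
step 3: pivot -2 → sign −
step 4: pivot -3/10 → sign −
signature = (1, 4, 0)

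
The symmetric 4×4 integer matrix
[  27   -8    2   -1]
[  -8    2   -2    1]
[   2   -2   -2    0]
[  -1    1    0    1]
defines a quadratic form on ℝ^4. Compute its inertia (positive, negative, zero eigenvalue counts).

step 0: pivot 27 → sign +
step 1: pivot -10/27 → sign −
step 2: pivot 16/5 → sign +
step 3: pivot 3/16 → sign +
signature = (3, 1, 0)

Answer: (3, 1, 0)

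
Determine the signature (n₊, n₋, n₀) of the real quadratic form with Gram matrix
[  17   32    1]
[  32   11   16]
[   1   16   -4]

Answer: (1, 2, 0)

Derivation:
step 0: pivot 17 → sign +
step 1: pivot -837/17 → sign −
step 2: pivot -1/93 → sign −
signature = (1, 2, 0)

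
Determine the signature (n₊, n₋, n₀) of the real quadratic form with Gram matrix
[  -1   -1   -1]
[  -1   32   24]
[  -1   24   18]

Answer: (2, 1, 0)

Derivation:
step 0: pivot -1 → sign −
step 1: pivot 33 → sign +
step 2: pivot 2/33 → sign +
signature = (2, 1, 0)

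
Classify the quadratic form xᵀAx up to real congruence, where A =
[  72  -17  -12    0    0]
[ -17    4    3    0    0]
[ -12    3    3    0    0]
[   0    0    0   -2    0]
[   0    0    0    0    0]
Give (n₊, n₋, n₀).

step 0: pivot 72 → sign +
step 1: pivot -1/72 → sign −
step 2: pivot 3 → sign +
step 3: pivot -2 → sign −
step 4: row/col 4 already zero → sign 0
signature = (2, 2, 1)

Answer: (2, 2, 1)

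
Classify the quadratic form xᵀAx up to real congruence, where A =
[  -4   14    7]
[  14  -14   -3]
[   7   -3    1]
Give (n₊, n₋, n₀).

step 0: pivot -4 → sign −
step 1: pivot 35 → sign +
step 2: pivot 3/70 → sign +
signature = (2, 1, 0)

Answer: (2, 1, 0)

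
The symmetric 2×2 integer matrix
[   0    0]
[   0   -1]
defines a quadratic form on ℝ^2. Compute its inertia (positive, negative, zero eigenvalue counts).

step 0: pivot -1 → sign −
step 1: row/col 1 already zero → sign 0
signature = (0, 1, 1)

Answer: (0, 1, 1)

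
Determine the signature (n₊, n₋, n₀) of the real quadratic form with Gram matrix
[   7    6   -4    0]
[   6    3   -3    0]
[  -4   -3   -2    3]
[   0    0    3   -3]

Answer: (1, 3, 0)

Derivation:
step 0: pivot 7 → sign +
step 1: pivot -15/7 → sign −
step 2: pivot -21/5 → sign −
step 3: pivot -6/7 → sign −
signature = (1, 3, 0)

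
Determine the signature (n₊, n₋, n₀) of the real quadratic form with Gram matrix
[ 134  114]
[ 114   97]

step 0: pivot 134 → sign +
step 1: pivot 1/67 → sign +
signature = (2, 0, 0)

Answer: (2, 0, 0)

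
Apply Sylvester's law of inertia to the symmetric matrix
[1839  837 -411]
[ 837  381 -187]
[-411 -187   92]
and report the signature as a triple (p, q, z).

step 0: pivot 1839 → sign +
step 1: pivot 30/613 → sign +
step 2: pivot 1/15 → sign +
signature = (3, 0, 0)

Answer: (3, 0, 0)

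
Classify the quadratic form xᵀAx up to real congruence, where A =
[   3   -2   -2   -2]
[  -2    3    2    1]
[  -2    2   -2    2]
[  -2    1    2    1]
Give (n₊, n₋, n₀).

step 0: pivot 3 → sign +
step 1: pivot 5/3 → sign +
step 2: pivot -18/5 → sign −
step 3: pivot -2/9 → sign −
signature = (2, 2, 0)

Answer: (2, 2, 0)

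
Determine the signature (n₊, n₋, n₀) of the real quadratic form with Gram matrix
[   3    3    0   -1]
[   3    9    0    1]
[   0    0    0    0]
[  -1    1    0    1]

Answer: (2, 0, 2)

Derivation:
step 0: pivot 3 → sign +
step 1: pivot 6 → sign +
step 2: row/col 2 already zero → sign 0
step 3: row/col 3 already zero → sign 0
signature = (2, 0, 2)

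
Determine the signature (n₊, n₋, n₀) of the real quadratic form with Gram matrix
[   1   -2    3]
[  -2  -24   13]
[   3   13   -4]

Answer: (1, 2, 0)

Derivation:
step 0: pivot 1 → sign +
step 1: pivot -28 → sign −
step 2: pivot -3/28 → sign −
signature = (1, 2, 0)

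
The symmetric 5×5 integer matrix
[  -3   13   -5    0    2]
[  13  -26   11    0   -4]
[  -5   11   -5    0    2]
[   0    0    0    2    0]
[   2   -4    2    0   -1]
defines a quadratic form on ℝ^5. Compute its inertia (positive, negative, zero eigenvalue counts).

step 0: pivot -3 → sign −
step 1: pivot 91/3 → sign +
step 2: pivot -38/91 → sign −
step 3: pivot 2 → sign +
step 4: pivot -3/19 → sign −
signature = (2, 3, 0)

Answer: (2, 3, 0)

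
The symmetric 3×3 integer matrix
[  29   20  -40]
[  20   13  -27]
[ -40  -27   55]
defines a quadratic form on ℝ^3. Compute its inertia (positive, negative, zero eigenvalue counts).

Answer: (2, 1, 0)

Derivation:
step 0: pivot 29 → sign +
step 1: pivot -23/29 → sign −
step 2: pivot 6/23 → sign +
signature = (2, 1, 0)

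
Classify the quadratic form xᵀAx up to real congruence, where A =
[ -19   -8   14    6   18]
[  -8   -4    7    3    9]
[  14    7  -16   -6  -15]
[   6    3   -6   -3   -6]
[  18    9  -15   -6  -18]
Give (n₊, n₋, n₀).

Answer: (1, 4, 0)

Derivation:
step 0: pivot -19 → sign −
step 1: pivot -12/19 → sign −
step 2: pivot -15/4 → sign −
step 3: pivot -3/5 → sign −
step 4: pivot 3 → sign +
signature = (1, 4, 0)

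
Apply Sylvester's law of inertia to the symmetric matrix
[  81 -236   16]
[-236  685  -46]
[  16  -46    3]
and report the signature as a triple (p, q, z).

step 0: pivot 81 → sign +
step 1: pivot -211/81 → sign −
step 2: pivot -3/211 → sign −
signature = (1, 2, 0)

Answer: (1, 2, 0)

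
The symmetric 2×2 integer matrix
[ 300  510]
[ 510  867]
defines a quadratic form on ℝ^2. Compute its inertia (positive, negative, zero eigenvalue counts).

Answer: (1, 0, 1)

Derivation:
step 0: pivot 300 → sign +
step 1: row/col 1 already zero → sign 0
signature = (1, 0, 1)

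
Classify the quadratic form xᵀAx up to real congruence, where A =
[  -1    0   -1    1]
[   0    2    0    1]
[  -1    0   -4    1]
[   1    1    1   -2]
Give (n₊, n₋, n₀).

step 0: pivot -1 → sign −
step 1: pivot 2 → sign +
step 2: pivot -3 → sign −
step 3: pivot -3/2 → sign −
signature = (1, 3, 0)

Answer: (1, 3, 0)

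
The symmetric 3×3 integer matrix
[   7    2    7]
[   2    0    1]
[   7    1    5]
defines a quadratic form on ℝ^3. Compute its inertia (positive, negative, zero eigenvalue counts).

Answer: (1, 2, 0)

Derivation:
step 0: pivot 7 → sign +
step 1: pivot -4/7 → sign −
step 2: pivot -1/4 → sign −
signature = (1, 2, 0)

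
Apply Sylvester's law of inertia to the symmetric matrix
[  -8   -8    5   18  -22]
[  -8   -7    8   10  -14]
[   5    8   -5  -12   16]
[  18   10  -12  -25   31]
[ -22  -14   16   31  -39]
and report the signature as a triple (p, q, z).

step 0: pivot -8 → sign −
step 1: pivot 1 → sign +
step 2: pivot -87/8 → sign −
step 3: pivot 35/29 → sign +
step 4: pivot 6/35 → sign +
signature = (3, 2, 0)

Answer: (3, 2, 0)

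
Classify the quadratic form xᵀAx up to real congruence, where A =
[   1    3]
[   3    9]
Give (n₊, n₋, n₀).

step 0: pivot 1 → sign +
step 1: row/col 1 already zero → sign 0
signature = (1, 0, 1)

Answer: (1, 0, 1)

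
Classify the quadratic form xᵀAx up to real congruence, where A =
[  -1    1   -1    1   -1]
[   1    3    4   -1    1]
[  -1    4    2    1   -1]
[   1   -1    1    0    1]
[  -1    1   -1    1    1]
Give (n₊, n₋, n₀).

Answer: (4, 1, 0)

Derivation:
step 0: pivot -1 → sign −
step 1: pivot 4 → sign +
step 2: pivot 3/4 → sign +
step 3: pivot 1 → sign +
step 4: pivot 2 → sign +
signature = (4, 1, 0)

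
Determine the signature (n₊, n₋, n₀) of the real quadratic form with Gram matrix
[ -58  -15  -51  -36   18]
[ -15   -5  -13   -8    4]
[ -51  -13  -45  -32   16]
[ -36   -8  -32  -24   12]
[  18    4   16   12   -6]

Answer: (0, 3, 2)

Derivation:
step 0: pivot -58 → sign −
step 1: pivot -65/58 → sign −
step 2: pivot -8/65 → sign −
step 3: row/col 3 already zero → sign 0
step 4: row/col 4 already zero → sign 0
signature = (0, 3, 2)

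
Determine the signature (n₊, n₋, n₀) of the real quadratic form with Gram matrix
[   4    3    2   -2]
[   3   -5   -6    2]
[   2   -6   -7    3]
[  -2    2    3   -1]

step 0: pivot 4 → sign +
step 1: pivot -29/4 → sign −
step 2: pivot -7/29 → sign −
step 3: pivot 2/7 → sign +
signature = (2, 2, 0)

Answer: (2, 2, 0)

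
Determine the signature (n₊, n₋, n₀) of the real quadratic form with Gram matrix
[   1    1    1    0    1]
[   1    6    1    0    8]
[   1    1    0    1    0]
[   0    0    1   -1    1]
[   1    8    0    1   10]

step 0: pivot 1 → sign +
step 1: pivot 5 → sign +
step 2: pivot -1 → sign −
step 3: pivot 1/5 → sign +
step 4: row/col 4 already zero → sign 0
signature = (3, 1, 1)

Answer: (3, 1, 1)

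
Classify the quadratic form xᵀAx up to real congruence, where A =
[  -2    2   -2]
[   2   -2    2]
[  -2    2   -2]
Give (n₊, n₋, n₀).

Answer: (0, 1, 2)

Derivation:
step 0: pivot -2 → sign −
step 1: row/col 1 already zero → sign 0
step 2: row/col 2 already zero → sign 0
signature = (0, 1, 2)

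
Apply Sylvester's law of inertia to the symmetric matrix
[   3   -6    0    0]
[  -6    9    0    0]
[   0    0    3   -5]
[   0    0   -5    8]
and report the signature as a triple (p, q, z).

step 0: pivot 3 → sign +
step 1: pivot -3 → sign −
step 2: pivot 3 → sign +
step 3: pivot -1/3 → sign −
signature = (2, 2, 0)

Answer: (2, 2, 0)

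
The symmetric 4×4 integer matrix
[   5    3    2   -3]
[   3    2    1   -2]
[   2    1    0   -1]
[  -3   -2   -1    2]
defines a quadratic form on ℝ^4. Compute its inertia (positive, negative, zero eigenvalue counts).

Answer: (2, 1, 1)

Derivation:
step 0: pivot 5 → sign +
step 1: pivot 1/5 → sign +
step 2: pivot -1 → sign −
step 3: row/col 3 already zero → sign 0
signature = (2, 1, 1)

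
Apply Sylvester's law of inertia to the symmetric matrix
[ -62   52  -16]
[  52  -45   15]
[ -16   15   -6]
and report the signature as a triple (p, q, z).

Answer: (0, 3, 0)

Derivation:
step 0: pivot -62 → sign −
step 1: pivot -43/31 → sign −
step 2: pivot -3/43 → sign −
signature = (0, 3, 0)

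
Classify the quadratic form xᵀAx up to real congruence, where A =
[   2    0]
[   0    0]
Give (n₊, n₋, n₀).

Answer: (1, 0, 1)

Derivation:
step 0: pivot 2 → sign +
step 1: row/col 1 already zero → sign 0
signature = (1, 0, 1)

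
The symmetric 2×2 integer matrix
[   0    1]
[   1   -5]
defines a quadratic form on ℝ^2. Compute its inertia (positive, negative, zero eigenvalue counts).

step 0: pivot -5 → sign −
step 1: pivot 1/5 → sign +
signature = (1, 1, 0)

Answer: (1, 1, 0)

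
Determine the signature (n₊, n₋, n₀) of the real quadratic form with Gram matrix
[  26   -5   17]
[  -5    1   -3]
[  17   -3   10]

step 0: pivot 26 → sign +
step 1: pivot 1/26 → sign +
step 2: pivot -3 → sign −
signature = (2, 1, 0)

Answer: (2, 1, 0)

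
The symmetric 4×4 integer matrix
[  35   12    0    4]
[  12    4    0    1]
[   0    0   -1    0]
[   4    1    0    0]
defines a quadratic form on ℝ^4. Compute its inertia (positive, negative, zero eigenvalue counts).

Answer: (2, 2, 0)

Derivation:
step 0: pivot 35 → sign +
step 1: pivot -4/35 → sign −
step 2: pivot -1 → sign −
step 3: pivot 3/4 → sign +
signature = (2, 2, 0)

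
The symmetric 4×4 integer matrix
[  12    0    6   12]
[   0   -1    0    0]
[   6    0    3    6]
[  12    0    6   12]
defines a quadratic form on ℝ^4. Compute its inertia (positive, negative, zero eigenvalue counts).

step 0: pivot 12 → sign +
step 1: pivot -1 → sign −
step 2: row/col 2 already zero → sign 0
step 3: row/col 3 already zero → sign 0
signature = (1, 1, 2)

Answer: (1, 1, 2)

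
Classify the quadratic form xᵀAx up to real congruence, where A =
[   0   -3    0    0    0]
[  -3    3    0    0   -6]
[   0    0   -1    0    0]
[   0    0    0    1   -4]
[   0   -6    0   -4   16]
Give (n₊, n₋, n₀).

Answer: (2, 2, 1)

Derivation:
step 0: pivot 3 → sign +
step 1: pivot -3 → sign −
step 2: pivot -1 → sign −
step 3: pivot 1 → sign +
step 4: row/col 4 already zero → sign 0
signature = (2, 2, 1)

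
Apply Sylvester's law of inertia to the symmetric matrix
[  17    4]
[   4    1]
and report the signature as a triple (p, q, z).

Answer: (2, 0, 0)

Derivation:
step 0: pivot 17 → sign +
step 1: pivot 1/17 → sign +
signature = (2, 0, 0)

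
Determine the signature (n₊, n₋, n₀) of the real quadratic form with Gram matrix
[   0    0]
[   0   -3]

step 0: pivot -3 → sign −
step 1: row/col 1 already zero → sign 0
signature = (0, 1, 1)

Answer: (0, 1, 1)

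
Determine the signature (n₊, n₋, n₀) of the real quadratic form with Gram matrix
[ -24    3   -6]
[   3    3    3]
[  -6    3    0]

Answer: (1, 1, 1)

Derivation:
step 0: pivot -24 → sign −
step 1: pivot 27/8 → sign +
step 2: row/col 2 already zero → sign 0
signature = (1, 1, 1)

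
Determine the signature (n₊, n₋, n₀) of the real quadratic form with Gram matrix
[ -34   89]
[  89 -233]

Answer: (0, 2, 0)

Derivation:
step 0: pivot -34 → sign −
step 1: pivot -1/34 → sign −
signature = (0, 2, 0)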